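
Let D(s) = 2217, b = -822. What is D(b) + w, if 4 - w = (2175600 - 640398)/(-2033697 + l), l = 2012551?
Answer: 24250234/10573 ≈ 2293.6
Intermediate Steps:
w = 809893/10573 (w = 4 - (2175600 - 640398)/(-2033697 + 2012551) = 4 - 1535202/(-21146) = 4 - 1535202*(-1)/21146 = 4 - 1*(-767601/10573) = 4 + 767601/10573 = 809893/10573 ≈ 76.600)
D(b) + w = 2217 + 809893/10573 = 24250234/10573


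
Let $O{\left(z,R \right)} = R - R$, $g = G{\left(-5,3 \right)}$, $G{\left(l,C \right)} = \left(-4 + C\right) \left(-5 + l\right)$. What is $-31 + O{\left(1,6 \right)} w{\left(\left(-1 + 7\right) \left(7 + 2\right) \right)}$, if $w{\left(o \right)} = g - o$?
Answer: $-31$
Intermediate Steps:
$G{\left(l,C \right)} = \left(-5 + l\right) \left(-4 + C\right)$
$g = 10$ ($g = 20 - 15 - -20 + 3 \left(-5\right) = 20 - 15 + 20 - 15 = 10$)
$O{\left(z,R \right)} = 0$
$w{\left(o \right)} = 10 - o$
$-31 + O{\left(1,6 \right)} w{\left(\left(-1 + 7\right) \left(7 + 2\right) \right)} = -31 + 0 \left(10 - \left(-1 + 7\right) \left(7 + 2\right)\right) = -31 + 0 \left(10 - 6 \cdot 9\right) = -31 + 0 \left(10 - 54\right) = -31 + 0 \left(-44\right) = -31 + 0 = -31$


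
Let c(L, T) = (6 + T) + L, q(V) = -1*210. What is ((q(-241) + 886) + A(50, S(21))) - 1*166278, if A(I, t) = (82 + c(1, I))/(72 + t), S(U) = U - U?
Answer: -11923205/72 ≈ -1.6560e+5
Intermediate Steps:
q(V) = -210
c(L, T) = 6 + L + T
S(U) = 0
A(I, t) = (89 + I)/(72 + t) (A(I, t) = (82 + (6 + 1 + I))/(72 + t) = (82 + (7 + I))/(72 + t) = (89 + I)/(72 + t))
((q(-241) + 886) + A(50, S(21))) - 1*166278 = ((-210 + 886) + (89 + 50)/(72 + 0)) - 1*166278 = (676 + 139/72) - 166278 = 48811/72 - 166278 = -11923205/72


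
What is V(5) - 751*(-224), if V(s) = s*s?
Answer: 168249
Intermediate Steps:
V(s) = s**2
V(5) - 751*(-224) = 5**2 - 751*(-224) = 25 + 168224 = 168249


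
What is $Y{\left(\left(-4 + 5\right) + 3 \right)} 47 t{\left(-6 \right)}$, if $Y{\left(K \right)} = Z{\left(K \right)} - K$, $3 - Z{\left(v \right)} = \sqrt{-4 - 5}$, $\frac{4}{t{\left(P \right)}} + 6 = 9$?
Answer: $- \frac{188}{3} - 188 i \approx -62.667 - 188.0 i$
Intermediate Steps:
$t{\left(P \right)} = \frac{4}{3}$ ($t{\left(P \right)} = \frac{4}{-6 + 9} = \frac{4}{3}$)
$Z{\left(v \right)} = 3 - 3 i$ ($Z{\left(v \right)} = 3 - \sqrt{-4 - 5} = 3 - \sqrt{-9} = 3 - 3 i$)
$Y{\left(K \right)} = 3 - K - 3 i$ ($Y{\left(K \right)} = \left(3 - 3 i\right) - K = 3 - K - 3 i$)
$Y{\left(\left(-4 + 5\right) + 3 \right)} 47 t{\left(-6 \right)} = \left(3 - \left(\left(-4 + 5\right) + 3\right) - 3 i\right) 47 \cdot \frac{4}{3} = \left(3 - \left(1 + 3\right) - 3 i\right) 47 \cdot \frac{4}{3} = \left(3 - 4 - 3 i\right) 47 \cdot \frac{4}{3} = \left(-1 - 3 i\right) 47 \cdot \frac{4}{3} = \left(-47 - 141 i\right) \frac{4}{3} = - \frac{188}{3} - 188 i$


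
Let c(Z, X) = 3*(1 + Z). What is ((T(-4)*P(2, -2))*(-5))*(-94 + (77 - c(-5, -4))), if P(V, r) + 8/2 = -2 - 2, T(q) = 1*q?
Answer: 800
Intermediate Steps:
T(q) = q
c(Z, X) = 3 + 3*Z
P(V, r) = -8 (P(V, r) = -4 + (-2 - 2) = -4 - 4 = -8)
((T(-4)*P(2, -2))*(-5))*(-94 + (77 - c(-5, -4))) = (-4*(-8)*(-5))*(-94 + (77 - (3 + 3*(-5)))) = (32*(-5))*(-94 + (77 - (3 - 15))) = -160*(-94 + (77 - 1*(-12))) = -160*(-94 + (77 + 12)) = -160*(-94 + 89) = -160*(-5) = 800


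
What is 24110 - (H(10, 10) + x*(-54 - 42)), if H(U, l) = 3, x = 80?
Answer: 31787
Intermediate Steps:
24110 - (H(10, 10) + x*(-54 - 42)) = 24110 - (3 + 80*(-54 - 42)) = 24110 - (3 + 80*(-96)) = 24110 - (3 - 7680) = 24110 - 1*(-7677) = 24110 + 7677 = 31787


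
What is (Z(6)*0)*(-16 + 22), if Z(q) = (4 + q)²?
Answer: 0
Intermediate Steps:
(Z(6)*0)*(-16 + 22) = ((4 + 6)²*0)*(-16 + 22) = (10²*0)*6 = (100*0)*6 = 0*6 = 0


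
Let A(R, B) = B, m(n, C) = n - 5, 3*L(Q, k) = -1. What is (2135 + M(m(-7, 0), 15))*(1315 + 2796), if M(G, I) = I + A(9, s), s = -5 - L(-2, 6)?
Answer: 26458396/3 ≈ 8.8195e+6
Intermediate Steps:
L(Q, k) = -⅓ (L(Q, k) = (⅓)*(-1) = -⅓)
s = -14/3 (s = -5 - 1*(-⅓) = -5 + ⅓ = -14/3 ≈ -4.6667)
m(n, C) = -5 + n
M(G, I) = -14/3 + I (M(G, I) = I - 14/3 = -14/3 + I)
(2135 + M(m(-7, 0), 15))*(1315 + 2796) = (2135 + (-14/3 + 15))*(1315 + 2796) = (2135 + 31/3)*4111 = (6436/3)*4111 = 26458396/3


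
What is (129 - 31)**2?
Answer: 9604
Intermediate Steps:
(129 - 31)**2 = 98**2 = 9604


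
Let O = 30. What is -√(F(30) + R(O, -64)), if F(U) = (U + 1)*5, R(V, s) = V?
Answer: -√185 ≈ -13.601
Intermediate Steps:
F(U) = 5 + 5*U (F(U) = (1 + U)*5 = 5 + 5*U)
-√(F(30) + R(O, -64)) = -√((5 + 5*30) + 30) = -√((5 + 150) + 30) = -√(155 + 30) = -√185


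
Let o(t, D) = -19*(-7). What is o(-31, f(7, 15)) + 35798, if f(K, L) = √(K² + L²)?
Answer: 35931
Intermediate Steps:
o(t, D) = 133
o(-31, f(7, 15)) + 35798 = 133 + 35798 = 35931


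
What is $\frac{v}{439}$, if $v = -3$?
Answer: $- \frac{3}{439} \approx -0.0068337$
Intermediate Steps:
$\frac{v}{439} = \frac{1}{439} \left(-3\right) = - \frac{3}{439}$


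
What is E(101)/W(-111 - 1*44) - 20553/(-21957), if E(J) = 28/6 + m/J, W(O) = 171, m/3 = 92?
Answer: 1503563/1535301 ≈ 0.97933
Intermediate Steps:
m = 276 (m = 3*92 = 276)
E(J) = 14/3 + 276/J (E(J) = 28/6 + 276/J = 28*(⅙) + 276/J = 14/3 + 276/J)
E(101)/W(-111 - 1*44) - 20553/(-21957) = (14/3 + 276/101)/171 - 20553/(-21957) = (14/3 + 276*(1/101))*(1/171) - 20553*(-1/21957) = (14/3 + 276/101)*(1/171) + 527/563 = (2242/303)*(1/171) + 527/563 = 118/2727 + 527/563 = 1503563/1535301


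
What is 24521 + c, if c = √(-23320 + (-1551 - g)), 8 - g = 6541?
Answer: 24521 + I*√18338 ≈ 24521.0 + 135.42*I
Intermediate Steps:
g = -6533 (g = 8 - 1*6541 = 8 - 6541 = -6533)
c = I*√18338 (c = √(-23320 + (-1551 - 1*(-6533))) = √(-23320 + (-1551 + 6533)) = √(-23320 + 4982) = √(-18338) = I*√18338 ≈ 135.42*I)
24521 + c = 24521 + I*√18338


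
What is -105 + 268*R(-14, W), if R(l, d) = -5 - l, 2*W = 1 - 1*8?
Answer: 2307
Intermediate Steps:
W = -7/2 (W = (1 - 1*8)/2 = (1 - 8)/2 = (1/2)*(-7) = -7/2 ≈ -3.5000)
-105 + 268*R(-14, W) = -105 + 268*(-5 - 1*(-14)) = -105 + 268*(-5 + 14) = -105 + 268*9 = -105 + 2412 = 2307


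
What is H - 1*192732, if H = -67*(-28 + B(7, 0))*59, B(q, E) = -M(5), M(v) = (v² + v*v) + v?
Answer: 135367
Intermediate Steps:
M(v) = v + 2*v² (M(v) = (v² + v²) + v = 2*v² + v = v + 2*v²)
B(q, E) = -55 (B(q, E) = -5*(1 + 2*5) = -5*(1 + 10) = -5*11 = -1*55 = -55)
H = 328099 (H = -67*(-28 - 55)*59 = -67*(-83)*59 = 5561*59 = 328099)
H - 1*192732 = 328099 - 1*192732 = 328099 - 192732 = 135367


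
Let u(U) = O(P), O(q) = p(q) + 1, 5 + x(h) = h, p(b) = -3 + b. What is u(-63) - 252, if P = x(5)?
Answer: -254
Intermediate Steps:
x(h) = -5 + h
P = 0 (P = -5 + 5 = 0)
O(q) = -2 + q (O(q) = (-3 + q) + 1 = -2 + q)
u(U) = -2 (u(U) = -2 + 0 = -2)
u(-63) - 252 = -2 - 252 = -254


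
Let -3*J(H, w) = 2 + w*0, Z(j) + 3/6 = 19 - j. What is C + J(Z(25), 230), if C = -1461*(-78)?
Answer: 341872/3 ≈ 1.1396e+5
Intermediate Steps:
C = 113958
Z(j) = 37/2 - j (Z(j) = -½ + (19 - j) = 37/2 - j)
J(H, w) = -⅔ (J(H, w) = -(2 + w*0)/3 = -(2 + 0)/3 = -⅓*2 = -⅔)
C + J(Z(25), 230) = 113958 - ⅔ = 341872/3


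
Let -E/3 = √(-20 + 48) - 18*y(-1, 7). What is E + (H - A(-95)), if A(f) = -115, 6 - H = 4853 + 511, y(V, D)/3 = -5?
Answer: -6053 - 6*√7 ≈ -6068.9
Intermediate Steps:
y(V, D) = -15 (y(V, D) = 3*(-5) = -15)
H = -5358 (H = 6 - (4853 + 511) = 6 - 1*5364 = 6 - 5364 = -5358)
E = -810 - 6*√7 (E = -3*(√(-20 + 48) - 18*(-15)) = -3*(√28 + 270) = -3*(2*√7 + 270) = -3*(270 + 2*√7) = -810 - 6*√7 ≈ -825.88)
E + (H - A(-95)) = (-810 - 6*√7) + (-5358 - 1*(-115)) = (-810 - 6*√7) + (-5358 + 115) = (-810 - 6*√7) - 5243 = -6053 - 6*√7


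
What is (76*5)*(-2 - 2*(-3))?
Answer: 1520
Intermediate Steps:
(76*5)*(-2 - 2*(-3)) = 380*(-2 + 6) = 380*4 = 1520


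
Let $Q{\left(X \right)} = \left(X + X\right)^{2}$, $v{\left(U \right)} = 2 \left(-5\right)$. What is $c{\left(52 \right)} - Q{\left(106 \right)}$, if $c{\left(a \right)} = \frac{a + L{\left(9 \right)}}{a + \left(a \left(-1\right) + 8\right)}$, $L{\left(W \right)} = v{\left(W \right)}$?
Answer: $- \frac{179755}{4} \approx -44939.0$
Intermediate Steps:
$v{\left(U \right)} = -10$
$L{\left(W \right)} = -10$
$Q{\left(X \right)} = 4 X^{2}$ ($Q{\left(X \right)} = \left(2 X\right)^{2} = 4 X^{2}$)
$c{\left(a \right)} = - \frac{5}{4} + \frac{a}{8}$ ($c{\left(a \right)} = \frac{a - 10}{a + \left(a \left(-1\right) + 8\right)} = \frac{-10 + a}{a - \left(-8 + a\right)} = \frac{-10 + a}{8} = \left(-10 + a\right) \frac{1}{8} = - \frac{5}{4} + \frac{a}{8}$)
$c{\left(52 \right)} - Q{\left(106 \right)} = \left(- \frac{5}{4} + \frac{1}{8} \cdot 52\right) - 4 \cdot 106^{2} = \left(- \frac{5}{4} + \frac{13}{2}\right) - 4 \cdot 11236 = \frac{21}{4} - 44944 = - \frac{179755}{4}$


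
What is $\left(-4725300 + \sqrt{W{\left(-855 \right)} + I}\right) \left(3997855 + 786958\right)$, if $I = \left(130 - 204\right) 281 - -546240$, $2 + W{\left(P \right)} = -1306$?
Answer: $-22609676868900 + 4784813 \sqrt{524138} \approx -2.2606 \cdot 10^{13}$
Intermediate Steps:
$W{\left(P \right)} = -1308$ ($W{\left(P \right)} = -2 - 1306 = -1308$)
$I = 525446$ ($I = \left(-74\right) 281 + 546240 = -20794 + 546240 = 525446$)
$\left(-4725300 + \sqrt{W{\left(-855 \right)} + I}\right) \left(3997855 + 786958\right) = \left(-4725300 + \sqrt{-1308 + 525446}\right) \left(3997855 + 786958\right) = \left(-4725300 + \sqrt{524138}\right) 4784813 = -22609676868900 + 4784813 \sqrt{524138}$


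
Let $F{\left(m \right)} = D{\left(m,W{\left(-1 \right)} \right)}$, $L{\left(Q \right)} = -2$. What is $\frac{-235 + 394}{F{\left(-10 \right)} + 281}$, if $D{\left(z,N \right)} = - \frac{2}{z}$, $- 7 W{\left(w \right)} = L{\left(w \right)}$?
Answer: $\frac{795}{1406} \approx 0.56543$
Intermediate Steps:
$W{\left(w \right)} = \frac{2}{7}$ ($W{\left(w \right)} = \left(- \frac{1}{7}\right) \left(-2\right) = \frac{2}{7}$)
$F{\left(m \right)} = - \frac{2}{m}$
$\frac{-235 + 394}{F{\left(-10 \right)} + 281} = \frac{-235 + 394}{- \frac{2}{-10} + 281} = \frac{159}{\left(-2\right) \left(- \frac{1}{10}\right) + 281} = \frac{159}{\frac{1}{5} + 281} = \frac{159}{\frac{1406}{5}} = 159 \cdot \frac{5}{1406} = \frac{795}{1406}$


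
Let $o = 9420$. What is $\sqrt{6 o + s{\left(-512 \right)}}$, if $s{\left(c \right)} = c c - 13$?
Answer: $\sqrt{318651} \approx 564.49$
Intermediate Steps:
$s{\left(c \right)} = -13 + c^{2}$ ($s{\left(c \right)} = c^{2} - 13 = -13 + c^{2}$)
$\sqrt{6 o + s{\left(-512 \right)}} = \sqrt{6 \cdot 9420 - \left(13 - \left(-512\right)^{2}\right)} = \sqrt{56520 + \left(-13 + 262144\right)} = \sqrt{56520 + 262131} = \sqrt{318651}$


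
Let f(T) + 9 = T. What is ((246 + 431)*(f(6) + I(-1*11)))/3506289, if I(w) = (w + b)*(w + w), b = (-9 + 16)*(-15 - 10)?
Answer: 922751/1168763 ≈ 0.78951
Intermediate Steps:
f(T) = -9 + T
b = -175 (b = 7*(-25) = -175)
I(w) = 2*w*(-175 + w) (I(w) = (w - 175)*(w + w) = (-175 + w)*(2*w) = 2*w*(-175 + w))
((246 + 431)*(f(6) + I(-1*11)))/3506289 = ((246 + 431)*((-9 + 6) + 2*(-1*11)*(-175 - 1*11)))/3506289 = (677*(-3 + 2*(-11)*(-175 - 11)))*(1/3506289) = (677*(-3 + 2*(-11)*(-186)))*(1/3506289) = (677*(-3 + 4092))*(1/3506289) = (677*4089)*(1/3506289) = 2768253*(1/3506289) = 922751/1168763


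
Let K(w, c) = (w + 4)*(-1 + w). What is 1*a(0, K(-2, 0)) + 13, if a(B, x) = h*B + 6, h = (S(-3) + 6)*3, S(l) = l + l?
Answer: 19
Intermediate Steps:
S(l) = 2*l
h = 0 (h = (2*(-3) + 6)*3 = (-6 + 6)*3 = 0*3 = 0)
K(w, c) = (-1 + w)*(4 + w) (K(w, c) = (4 + w)*(-1 + w) = (-1 + w)*(4 + w))
a(B, x) = 6 (a(B, x) = 0*B + 6 = 0 + 6 = 6)
1*a(0, K(-2, 0)) + 13 = 1*6 + 13 = 6 + 13 = 19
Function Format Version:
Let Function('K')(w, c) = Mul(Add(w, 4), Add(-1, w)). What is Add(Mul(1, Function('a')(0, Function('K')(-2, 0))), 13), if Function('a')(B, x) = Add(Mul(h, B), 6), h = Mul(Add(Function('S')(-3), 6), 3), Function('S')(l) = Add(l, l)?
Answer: 19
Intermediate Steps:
Function('S')(l) = Mul(2, l)
h = 0 (h = Mul(Add(Mul(2, -3), 6), 3) = Mul(Add(-6, 6), 3) = Mul(0, 3) = 0)
Function('K')(w, c) = Mul(Add(-1, w), Add(4, w)) (Function('K')(w, c) = Mul(Add(4, w), Add(-1, w)) = Mul(Add(-1, w), Add(4, w)))
Function('a')(B, x) = 6 (Function('a')(B, x) = Add(Mul(0, B), 6) = Add(0, 6) = 6)
Add(Mul(1, Function('a')(0, Function('K')(-2, 0))), 13) = Add(Mul(1, 6), 13) = Add(6, 13) = 19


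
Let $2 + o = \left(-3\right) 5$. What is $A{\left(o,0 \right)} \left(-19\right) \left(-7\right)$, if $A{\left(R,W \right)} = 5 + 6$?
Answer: $1463$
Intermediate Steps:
$o = -17$ ($o = -2 - 15 = -17$)
$A{\left(R,W \right)} = 11$
$A{\left(o,0 \right)} \left(-19\right) \left(-7\right) = 11 \left(-19\right) \left(-7\right) = \left(-209\right) \left(-7\right) = 1463$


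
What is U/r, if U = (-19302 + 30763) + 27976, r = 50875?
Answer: 39437/50875 ≈ 0.77517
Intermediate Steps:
U = 39437 (U = 11461 + 27976 = 39437)
U/r = 39437/50875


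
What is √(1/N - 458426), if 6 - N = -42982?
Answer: I*√211789161084589/21494 ≈ 677.07*I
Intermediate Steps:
N = 42988 (N = 6 - 1*(-42982) = 6 + 42982 = 42988)
√(1/N - 458426) = √(1/42988 - 458426) = √(-19706816887/42988) = I*√211789161084589/21494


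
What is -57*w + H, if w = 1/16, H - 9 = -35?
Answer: -473/16 ≈ -29.563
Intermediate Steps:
H = -26 (H = 9 - 35 = -26)
w = 1/16 ≈ 0.062500
-57*w + H = -57*1/16 - 26 = -57/16 - 26 = -473/16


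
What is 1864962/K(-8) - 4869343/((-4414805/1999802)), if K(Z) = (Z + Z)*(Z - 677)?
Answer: 10673366513970497/4838626280 ≈ 2.2059e+6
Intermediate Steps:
K(Z) = 2*Z*(-677 + Z) (K(Z) = (2*Z)*(-677 + Z) = 2*Z*(-677 + Z))
1864962/K(-8) - 4869343/((-4414805/1999802)) = 1864962/((2*(-8)*(-677 - 8))) - 4869343/((-4414805/1999802)) = 1864962/((2*(-8)*(-685))) - 4869343/((-4414805*1/1999802)) = 1864962/10960 - 4869343/(-4414805/1999802) = 1864962*(1/10960) - 4869343*(-1999802/4414805) = 932481/5480 + 9737721870086/4414805 = 10673366513970497/4838626280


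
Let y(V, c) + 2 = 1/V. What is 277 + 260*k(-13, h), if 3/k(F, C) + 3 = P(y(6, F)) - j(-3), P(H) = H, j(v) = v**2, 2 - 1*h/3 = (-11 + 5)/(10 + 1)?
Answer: 18311/83 ≈ 220.61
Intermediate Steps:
h = 84/11 (h = 6 - 3*(-11 + 5)/(10 + 1) = 6 - (-18)/11 = 6 - 3*(-6/11) = 6 + 18/11 = 84/11 ≈ 7.6364)
y(V, c) = -2 + 1/V
k(F, C) = -18/83 (k(F, C) = 3/(-3 + ((-2 + 1/6) - 1*(-3)**2)) = 3/(-3 + ((-2 + 1/6) - 1*9)) = 3/(-3 + (-11/6 - 9)) = 3/(-3 - 65/6) = 3/(-83/6) = 3*(-6/83) = -18/83)
277 + 260*k(-13, h) = 277 + 260*(-18/83) = 277 - 4680/83 = 18311/83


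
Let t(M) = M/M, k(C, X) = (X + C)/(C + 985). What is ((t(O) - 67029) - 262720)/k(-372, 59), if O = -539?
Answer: 202135524/313 ≈ 6.4580e+5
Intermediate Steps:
k(C, X) = (C + X)/(985 + C)
t(M) = 1
((t(O) - 67029) - 262720)/k(-372, 59) = ((1 - 67029) - 262720)/(((-372 + 59)/(985 - 372))) = (-67028 - 262720)/((-313/613)) = -329748/((1/613)*(-313)) = -329748/(-313/613) = -329748*(-613/313) = 202135524/313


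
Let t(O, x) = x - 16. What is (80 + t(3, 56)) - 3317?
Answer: -3197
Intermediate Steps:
t(O, x) = -16 + x
(80 + t(3, 56)) - 3317 = (80 + (-16 + 56)) - 3317 = (80 + 40) - 3317 = 120 - 3317 = -3197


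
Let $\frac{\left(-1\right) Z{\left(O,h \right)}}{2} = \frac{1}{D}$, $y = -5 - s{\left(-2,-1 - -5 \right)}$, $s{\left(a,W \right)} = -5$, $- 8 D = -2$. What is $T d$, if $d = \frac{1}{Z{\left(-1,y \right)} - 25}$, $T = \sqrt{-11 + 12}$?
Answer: $- \frac{1}{33} \approx -0.030303$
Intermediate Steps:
$D = \frac{1}{4}$ ($D = \left(- \frac{1}{8}\right) \left(-2\right) = \frac{1}{4} \approx 0.25$)
$y = 0$ ($y = -5 - -5 = -5 + 5 = 0$)
$T = 1$ ($T = \sqrt{1} = 1$)
$Z{\left(O,h \right)} = -8$ ($Z{\left(O,h \right)} = - 2 \frac{1}{\frac{1}{4}} = \left(-2\right) 4 = -8$)
$d = - \frac{1}{33}$ ($d = \frac{1}{-8 - 25} = \frac{1}{-33} = - \frac{1}{33} \approx -0.030303$)
$T d = 1 \left(- \frac{1}{33}\right) = - \frac{1}{33}$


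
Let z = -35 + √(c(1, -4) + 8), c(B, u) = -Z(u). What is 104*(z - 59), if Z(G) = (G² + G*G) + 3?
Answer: -9776 + 312*I*√3 ≈ -9776.0 + 540.4*I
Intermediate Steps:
Z(G) = 3 + 2*G² (Z(G) = (G² + G²) + 3 = 2*G² + 3 = 3 + 2*G²)
c(B, u) = -3 - 2*u² (c(B, u) = -(3 + 2*u²) = -3 - 2*u²)
z = -35 + 3*I*√3 (z = -35 + √((-3 - 2*(-4)²) + 8) = -35 + √((-3 - 2*16) + 8) = -35 + √((-3 - 32) + 8) = -35 + √(-35 + 8) = -35 + √(-27) = -35 + 3*I*√3 ≈ -35.0 + 5.1962*I)
104*(z - 59) = 104*((-35 + 3*I*√3) - 59) = 104*(-94 + 3*I*√3) = -9776 + 312*I*√3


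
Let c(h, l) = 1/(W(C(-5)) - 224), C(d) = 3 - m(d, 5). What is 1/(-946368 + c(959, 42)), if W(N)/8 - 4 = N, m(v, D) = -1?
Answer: -160/151418881 ≈ -1.0567e-6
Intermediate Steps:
C(d) = 4 (C(d) = 3 - 1*(-1) = 3 + 1 = 4)
W(N) = 32 + 8*N
c(h, l) = -1/160 (c(h, l) = 1/((32 + 8*4) - 224) = 1/((32 + 32) - 224) = 1/(64 - 224) = 1/(-160) = -1/160)
1/(-946368 + c(959, 42)) = 1/(-946368 - 1/160) = 1/(-151418881/160) = -160/151418881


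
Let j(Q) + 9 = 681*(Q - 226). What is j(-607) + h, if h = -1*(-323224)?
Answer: -244058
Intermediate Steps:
j(Q) = -153915 + 681*Q (j(Q) = -9 + 681*(Q - 226) = -9 + 681*(-226 + Q) = -9 + (-153906 + 681*Q) = -153915 + 681*Q)
h = 323224
j(-607) + h = (-153915 + 681*(-607)) + 323224 = (-153915 - 413367) + 323224 = -567282 + 323224 = -244058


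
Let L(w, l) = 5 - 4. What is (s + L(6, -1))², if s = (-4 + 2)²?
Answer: 25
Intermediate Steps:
L(w, l) = 1
s = 4 (s = (-2)² = 4)
(s + L(6, -1))² = (4 + 1)² = 5² = 25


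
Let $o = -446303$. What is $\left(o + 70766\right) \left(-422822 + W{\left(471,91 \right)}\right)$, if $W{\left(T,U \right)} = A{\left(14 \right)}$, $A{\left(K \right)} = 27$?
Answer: $158775165915$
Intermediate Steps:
$W{\left(T,U \right)} = 27$
$\left(o + 70766\right) \left(-422822 + W{\left(471,91 \right)}\right) = \left(-446303 + 70766\right) \left(-422822 + 27\right) = \left(-375537\right) \left(-422795\right) = 158775165915$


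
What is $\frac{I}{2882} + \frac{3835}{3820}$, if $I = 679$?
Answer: $\frac{1364625}{1100924} \approx 1.2395$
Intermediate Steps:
$\frac{I}{2882} + \frac{3835}{3820} = \frac{679}{2882} + \frac{3835}{3820} = 679 \cdot \frac{1}{2882} + 3835 \cdot \frac{1}{3820} = \frac{679}{2882} + \frac{767}{764} = \frac{1364625}{1100924}$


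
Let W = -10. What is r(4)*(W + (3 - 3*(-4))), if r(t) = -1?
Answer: -5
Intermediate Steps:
r(4)*(W + (3 - 3*(-4))) = -(-10 + (3 - 3*(-4))) = -(-10 + (3 + 12)) = -(-10 + 15) = -1*5 = -5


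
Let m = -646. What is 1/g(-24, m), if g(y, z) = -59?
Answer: -1/59 ≈ -0.016949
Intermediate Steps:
1/g(-24, m) = 1/(-59) = -1/59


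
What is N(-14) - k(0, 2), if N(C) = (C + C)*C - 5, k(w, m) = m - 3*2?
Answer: 391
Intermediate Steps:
k(w, m) = -6 + m (k(w, m) = m - 6 = -6 + m)
N(C) = -5 + 2*C² (N(C) = (2*C)*C - 5 = 2*C² - 5 = -5 + 2*C²)
N(-14) - k(0, 2) = (-5 + 2*(-14)²) - (-6 + 2) = (-5 + 2*196) - 1*(-4) = (-5 + 392) + 4 = 387 + 4 = 391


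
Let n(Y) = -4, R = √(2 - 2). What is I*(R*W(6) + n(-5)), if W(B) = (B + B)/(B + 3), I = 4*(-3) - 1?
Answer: 52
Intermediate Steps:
R = 0 (R = √0 = 0)
I = -13 (I = -12 - 1 = -13)
W(B) = 2*B/(3 + B) (W(B) = (2*B)/(3 + B) = 2*B/(3 + B))
I*(R*W(6) + n(-5)) = -13*(0*(2*6/(3 + 6)) - 4) = -13*(0*(2*6/9) - 4) = -13*(0*(2*6*(⅑)) - 4) = -13*(0*(4/3) - 4) = -13*(0 - 4) = -13*(-4) = 52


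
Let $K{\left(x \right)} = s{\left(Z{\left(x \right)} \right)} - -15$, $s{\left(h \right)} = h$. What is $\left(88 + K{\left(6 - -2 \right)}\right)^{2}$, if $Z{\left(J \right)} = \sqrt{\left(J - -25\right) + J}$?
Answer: $\left(103 + \sqrt{41}\right)^{2} \approx 11969.0$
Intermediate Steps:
$Z{\left(J \right)} = \sqrt{25 + 2 J}$ ($Z{\left(J \right)} = \sqrt{\left(J + 25\right) + J} = \sqrt{\left(25 + J\right) + J} = \sqrt{25 + 2 J}$)
$K{\left(x \right)} = 15 + \sqrt{25 + 2 x}$ ($K{\left(x \right)} = \sqrt{25 + 2 x} - -15 = \sqrt{25 + 2 x} + 15 = 15 + \sqrt{25 + 2 x}$)
$\left(88 + K{\left(6 - -2 \right)}\right)^{2} = \left(88 + \left(15 + \sqrt{25 + 2 \left(6 - -2\right)}\right)\right)^{2} = \left(88 + \left(15 + \sqrt{25 + 2 \left(6 + 2\right)}\right)\right)^{2} = \left(88 + \left(15 + \sqrt{25 + 2 \cdot 8}\right)\right)^{2} = \left(88 + \left(15 + \sqrt{25 + 16}\right)\right)^{2} = \left(88 + \left(15 + \sqrt{41}\right)\right)^{2} = \left(103 + \sqrt{41}\right)^{2}$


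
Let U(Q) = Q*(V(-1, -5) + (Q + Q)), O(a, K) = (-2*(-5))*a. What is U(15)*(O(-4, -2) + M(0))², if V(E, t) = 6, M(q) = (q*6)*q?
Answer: 864000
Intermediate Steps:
M(q) = 6*q² (M(q) = (6*q)*q = 6*q²)
O(a, K) = 10*a
U(Q) = Q*(6 + 2*Q) (U(Q) = Q*(6 + (Q + Q)) = Q*(6 + 2*Q))
U(15)*(O(-4, -2) + M(0))² = (2*15*(3 + 15))*(10*(-4) + 6*0²)² = (2*15*18)*(-40 + 6*0)² = 540*(-40 + 0)² = 540*(-40)² = 540*1600 = 864000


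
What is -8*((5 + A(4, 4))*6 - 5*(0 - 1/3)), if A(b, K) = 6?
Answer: -1624/3 ≈ -541.33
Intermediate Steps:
-8*((5 + A(4, 4))*6 - 5*(0 - 1/3)) = -8*((5 + 6)*6 - 5*(0 - 1/3)) = -8*(11*6 - 5*(0 - 1*1/3)) = -8*(66 - 5*(0 - 1/3)) = -8*(66 - 5*(-1/3)) = -8*(66 + 5/3) = -8*203/3 = -1624/3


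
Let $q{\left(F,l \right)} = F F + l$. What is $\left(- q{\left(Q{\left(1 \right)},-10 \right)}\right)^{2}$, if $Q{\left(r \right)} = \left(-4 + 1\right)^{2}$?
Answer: $5041$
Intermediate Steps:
$Q{\left(r \right)} = 9$ ($Q{\left(r \right)} = \left(-3\right)^{2} = 9$)
$q{\left(F,l \right)} = l + F^{2}$ ($q{\left(F,l \right)} = F^{2} + l = l + F^{2}$)
$\left(- q{\left(Q{\left(1 \right)},-10 \right)}\right)^{2} = \left(- (-10 + 9^{2})\right)^{2} = \left(- (-10 + 81)\right)^{2} = \left(\left(-1\right) 71\right)^{2} = \left(-71\right)^{2} = 5041$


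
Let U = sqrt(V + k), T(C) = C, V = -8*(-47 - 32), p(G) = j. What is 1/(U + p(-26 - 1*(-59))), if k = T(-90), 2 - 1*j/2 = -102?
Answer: 104/21361 - sqrt(542)/42722 ≈ 0.0043237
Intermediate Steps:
j = 208 (j = 4 - 2*(-102) = 4 + 204 = 208)
p(G) = 208
V = 632 (V = -8*(-79) = 632)
k = -90
U = sqrt(542) (U = sqrt(632 - 90) = sqrt(542) ≈ 23.281)
1/(U + p(-26 - 1*(-59))) = 1/(sqrt(542) + 208) = 1/(208 + sqrt(542))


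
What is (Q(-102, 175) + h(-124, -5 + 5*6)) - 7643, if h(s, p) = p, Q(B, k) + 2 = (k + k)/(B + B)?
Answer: -777415/102 ≈ -7621.7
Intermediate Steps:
Q(B, k) = -2 + k/B (Q(B, k) = -2 + (k + k)/(B + B) = -2 + (2*k)/((2*B)) = -2 + (2*k)*(1/(2*B)) = -2 + k/B)
(Q(-102, 175) + h(-124, -5 + 5*6)) - 7643 = ((-2 + 175/(-102)) + (-5 + 5*6)) - 7643 = ((-2 + 175*(-1/102)) + (-5 + 30)) - 7643 = ((-2 - 175/102) + 25) - 7643 = (-379/102 + 25) - 7643 = 2171/102 - 7643 = -777415/102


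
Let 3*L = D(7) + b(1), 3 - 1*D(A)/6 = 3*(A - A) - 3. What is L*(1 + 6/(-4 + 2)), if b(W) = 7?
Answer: -86/3 ≈ -28.667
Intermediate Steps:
D(A) = 36 (D(A) = 18 - 6*(3*(A - A) - 3) = 18 - 6*(3*0 - 3) = 18 - 6*(0 - 3) = 18 - 6*(-3) = 18 + 18 = 36)
L = 43/3 (L = (36 + 7)/3 = (1/3)*43 = 43/3 ≈ 14.333)
L*(1 + 6/(-4 + 2)) = 43*(1 + 6/(-4 + 2))/3 = 43*(1 + 6/(-2))/3 = 43*(1 - 1/2*6)/3 = 43*(1 - 3)/3 = (43/3)*(-2) = -86/3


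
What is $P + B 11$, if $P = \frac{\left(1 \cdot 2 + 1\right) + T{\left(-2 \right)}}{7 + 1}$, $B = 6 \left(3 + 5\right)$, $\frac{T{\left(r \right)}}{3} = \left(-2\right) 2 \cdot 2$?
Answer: $\frac{4203}{8} \approx 525.38$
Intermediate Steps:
$T{\left(r \right)} = -24$ ($T{\left(r \right)} = 3 \left(-2\right) 2 \cdot 2 = 3 \left(\left(-4\right) 2\right) = 3 \left(-8\right) = -24$)
$B = 48$ ($B = 6 \cdot 8 = 48$)
$P = - \frac{21}{8}$ ($P = \frac{\left(1 \cdot 2 + 1\right) - 24}{7 + 1} = \frac{\left(2 + 1\right) - 24}{8} = \left(3 - 24\right) \frac{1}{8} = \left(-21\right) \frac{1}{8} = - \frac{21}{8} \approx -2.625$)
$P + B 11 = - \frac{21}{8} + 48 \cdot 11 = - \frac{21}{8} + 528 = \frac{4203}{8}$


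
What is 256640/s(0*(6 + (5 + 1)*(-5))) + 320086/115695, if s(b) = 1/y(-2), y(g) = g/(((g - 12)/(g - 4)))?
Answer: -178149548198/809865 ≈ -2.1997e+5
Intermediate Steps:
y(g) = g*(-4 + g)/(-12 + g) (y(g) = g/(((-12 + g)/(-4 + g))) = g*((-4 + g)/(-12 + g)) = g*(-4 + g)/(-12 + g))
s(b) = -7/6 (s(b) = 1/(-2*(-4 - 2)/(-12 - 2)) = 1/(-2*(-6)/(-14)) = 1/(-2*(-1/14)*(-6)) = 1/(-6/7) = -7/6)
256640/s(0*(6 + (5 + 1)*(-5))) + 320086/115695 = 256640/(-7/6) + 320086/115695 = 256640*(-6/7) + 320086*(1/115695) = -1539840/7 + 320086/115695 = -178149548198/809865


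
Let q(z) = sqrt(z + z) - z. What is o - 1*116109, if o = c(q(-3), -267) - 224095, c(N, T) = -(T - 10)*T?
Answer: -414163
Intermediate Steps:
q(z) = -z + sqrt(2)*sqrt(z) (q(z) = sqrt(2*z) - z = sqrt(2)*sqrt(z) - z = -z + sqrt(2)*sqrt(z))
c(N, T) = -T*(-10 + T) (c(N, T) = -(-10 + T)*T = -T*(-10 + T))
o = -298054 (o = -267*(10 - 1*(-267)) - 224095 = -267*(10 + 267) - 224095 = -267*277 - 224095 = -73959 - 224095 = -298054)
o - 1*116109 = -298054 - 1*116109 = -298054 - 116109 = -414163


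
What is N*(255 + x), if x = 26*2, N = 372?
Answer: 114204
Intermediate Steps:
x = 52
N*(255 + x) = 372*(255 + 52) = 372*307 = 114204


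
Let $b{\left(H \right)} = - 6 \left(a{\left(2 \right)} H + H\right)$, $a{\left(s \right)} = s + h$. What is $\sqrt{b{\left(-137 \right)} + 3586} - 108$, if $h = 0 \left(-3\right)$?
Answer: $-108 + 2 \sqrt{1513} \approx -30.205$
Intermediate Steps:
$h = 0$
$a{\left(s \right)} = s$ ($a{\left(s \right)} = s + 0 = s$)
$b{\left(H \right)} = - 18 H$ ($b{\left(H \right)} = - 6 \left(2 H + H\right) = - 6 \cdot 3 H = - 18 H$)
$\sqrt{b{\left(-137 \right)} + 3586} - 108 = \sqrt{\left(-18\right) \left(-137\right) + 3586} - 108 = \sqrt{2466 + 3586} - 108 = \sqrt{6052} - 108 = 2 \sqrt{1513} - 108 = -108 + 2 \sqrt{1513}$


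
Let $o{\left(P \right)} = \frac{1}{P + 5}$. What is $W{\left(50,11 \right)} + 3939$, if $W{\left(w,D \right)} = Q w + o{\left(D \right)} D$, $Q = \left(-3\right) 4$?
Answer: $\frac{53435}{16} \approx 3339.7$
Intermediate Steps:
$o{\left(P \right)} = \frac{1}{5 + P}$
$Q = -12$
$W{\left(w,D \right)} = - 12 w + \frac{D}{5 + D}$
$W{\left(50,11 \right)} + 3939 = \frac{11 - 600 \left(5 + 11\right)}{5 + 11} + 3939 = \frac{11 - 600 \cdot 16}{16} + 3939 = \frac{11 - 9600}{16} + 3939 = \frac{1}{16} \left(-9589\right) + 3939 = - \frac{9589}{16} + 3939 = \frac{53435}{16}$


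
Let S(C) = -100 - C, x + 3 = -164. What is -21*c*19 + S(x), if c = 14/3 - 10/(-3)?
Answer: -3125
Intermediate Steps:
x = -167 (x = -3 - 164 = -167)
c = 8 (c = 14*(1/3) - 10*(-1/3) = 14/3 + 10/3 = 8)
-21*c*19 + S(x) = -21*8*19 + (-100 - 1*(-167)) = -168*19 + (-100 + 167) = -3192 + 67 = -3125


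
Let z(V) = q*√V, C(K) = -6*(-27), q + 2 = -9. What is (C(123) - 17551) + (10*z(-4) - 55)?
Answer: -17444 - 220*I ≈ -17444.0 - 220.0*I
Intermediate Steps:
q = -11 (q = -2 - 9 = -11)
C(K) = 162
z(V) = -11*√V
(C(123) - 17551) + (10*z(-4) - 55) = (162 - 17551) + (10*(-22*I) - 55) = -17389 + (10*(-22*I) - 55) = -17389 + (-220*I - 55) = -17389 + (-55 - 220*I) = -17444 - 220*I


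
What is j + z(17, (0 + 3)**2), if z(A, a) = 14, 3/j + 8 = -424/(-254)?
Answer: 3625/268 ≈ 13.526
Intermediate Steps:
j = -127/268 (j = 3/(-8 - 424/(-254)) = 3/(-8 - 424*(-1/254)) = 3/(-8 + 212/127) = 3/(-804/127) = 3*(-127/804) = -127/268 ≈ -0.47388)
j + z(17, (0 + 3)**2) = -127/268 + 14 = 3625/268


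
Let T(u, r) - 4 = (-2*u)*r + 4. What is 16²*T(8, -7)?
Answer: 30720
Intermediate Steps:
T(u, r) = 8 - 2*r*u (T(u, r) = 4 + ((-2*u)*r + 4) = 4 + (-2*r*u + 4) = 4 + (4 - 2*r*u) = 8 - 2*r*u)
16²*T(8, -7) = 16²*(8 - 2*(-7)*8) = 256*(8 + 112) = 256*120 = 30720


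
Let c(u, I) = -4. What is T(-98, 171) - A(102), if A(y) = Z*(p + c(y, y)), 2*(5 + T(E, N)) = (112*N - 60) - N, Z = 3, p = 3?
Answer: 18917/2 ≈ 9458.5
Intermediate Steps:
T(E, N) = -35 + 111*N/2 (T(E, N) = -5 + ((112*N - 60) - N)/2 = -5 + ((-60 + 112*N) - N)/2 = -5 + (-60 + 111*N)/2 = -5 + (-30 + 111*N/2) = -35 + 111*N/2)
A(y) = -3 (A(y) = 3*(3 - 4) = 3*(-1) = -3)
T(-98, 171) - A(102) = (-35 + (111/2)*171) - 1*(-3) = (-35 + 18981/2) + 3 = 18911/2 + 3 = 18917/2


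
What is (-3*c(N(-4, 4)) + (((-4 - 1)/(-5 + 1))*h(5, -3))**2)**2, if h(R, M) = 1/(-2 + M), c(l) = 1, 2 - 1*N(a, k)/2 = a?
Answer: 2209/256 ≈ 8.6289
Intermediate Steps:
N(a, k) = 4 - 2*a
(-3*c(N(-4, 4)) + (((-4 - 1)/(-5 + 1))*h(5, -3))**2)**2 = (-3*1 + (((-4 - 1)/(-5 + 1))/(-2 - 3))**2)**2 = (-3 + (-5/(-4)/(-5))**2)**2 = (-3 + (-5*(-1/4)*(-1/5))**2)**2 = (-3 + ((5/4)*(-1/5))**2)**2 = (-3 + (-1/4)**2)**2 = (-3 + 1/16)**2 = (-47/16)**2 = 2209/256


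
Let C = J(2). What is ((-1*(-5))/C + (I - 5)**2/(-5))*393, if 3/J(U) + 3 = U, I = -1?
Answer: -17423/5 ≈ -3484.6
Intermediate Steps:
J(U) = 3/(-3 + U)
C = -3 (C = 3/(-3 + 2) = 3/(-1) = 3*(-1) = -3)
((-1*(-5))/C + (I - 5)**2/(-5))*393 = (-1*(-5)/(-3) + (-1 - 5)**2/(-5))*393 = (5*(-1/3) + (-6)**2*(-1/5))*393 = (-5/3 + 36*(-1/5))*393 = (-5/3 - 36/5)*393 = -133/15*393 = -17423/5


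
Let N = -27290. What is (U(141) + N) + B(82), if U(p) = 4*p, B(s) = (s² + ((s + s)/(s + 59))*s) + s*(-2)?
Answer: -2829958/141 ≈ -20071.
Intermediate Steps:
B(s) = s² - 2*s + 2*s²/(59 + s) (B(s) = (s² + ((2*s)/(59 + s))*s) - 2*s = (s² + (2*s/(59 + s))*s) - 2*s = (s² + 2*s²/(59 + s)) - 2*s = s² - 2*s + 2*s²/(59 + s))
(U(141) + N) + B(82) = (4*141 - 27290) + 82*(-118 + 82² + 59*82)/(59 + 82) = (564 - 27290) + 82*(-118 + 6724 + 4838)/141 = -26726 + 82*(1/141)*11444 = -26726 + 938408/141 = -2829958/141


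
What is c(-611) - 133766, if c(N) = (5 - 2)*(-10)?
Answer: -133796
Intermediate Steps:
c(N) = -30 (c(N) = 3*(-10) = -30)
c(-611) - 133766 = -30 - 133766 = -133796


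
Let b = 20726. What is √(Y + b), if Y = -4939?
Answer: √15787 ≈ 125.65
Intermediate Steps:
√(Y + b) = √(-4939 + 20726) = √15787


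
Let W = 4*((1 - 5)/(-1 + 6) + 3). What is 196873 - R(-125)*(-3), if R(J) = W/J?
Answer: 123045493/625 ≈ 1.9687e+5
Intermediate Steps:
W = 44/5 (W = 4*(-4/5 + 3) = 4*(11/5) = 44/5 ≈ 8.8000)
R(J) = 44/(5*J)
196873 - R(-125)*(-3) = 196873 - (44/5)/(-125)*(-3) = 196873 - (44/5)*(-1/125)*(-3) = 196873 - (-44)*(-3)/625 = 196873 - 1*132/625 = 196873 - 132/625 = 123045493/625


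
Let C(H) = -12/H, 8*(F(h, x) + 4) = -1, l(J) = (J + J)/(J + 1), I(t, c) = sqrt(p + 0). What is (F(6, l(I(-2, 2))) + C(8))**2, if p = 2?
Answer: 2025/64 ≈ 31.641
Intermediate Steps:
I(t, c) = sqrt(2) (I(t, c) = sqrt(2 + 0) = sqrt(2))
l(J) = 2*J/(1 + J) (l(J) = (2*J)/(1 + J) = 2*J/(1 + J))
F(h, x) = -33/8 (F(h, x) = -4 + (1/8)*(-1) = -4 - 1/8 = -33/8)
(F(6, l(I(-2, 2))) + C(8))**2 = (-33/8 - 12/8)**2 = (-33/8 - 12*1/8)**2 = (-33/8 - 3/2)**2 = (-45/8)**2 = 2025/64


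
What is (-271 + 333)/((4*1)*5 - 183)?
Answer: -62/163 ≈ -0.38037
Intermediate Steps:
(-271 + 333)/((4*1)*5 - 183) = 62/(4*5 - 183) = 62/(20 - 183) = 62/(-163) = 62*(-1/163) = -62/163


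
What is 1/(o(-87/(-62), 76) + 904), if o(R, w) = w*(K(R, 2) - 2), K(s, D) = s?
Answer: 31/26618 ≈ 0.0011646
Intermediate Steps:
o(R, w) = w*(-2 + R) (o(R, w) = w*(R - 2) = w*(-2 + R))
1/(o(-87/(-62), 76) + 904) = 1/(76*(-2 - 87/(-62)) + 904) = 1/(76*(-2 - 87*(-1/62)) + 904) = 1/(76*(-2 + 87/62) + 904) = 1/(76*(-37/62) + 904) = 1/(-1406/31 + 904) = 1/(26618/31) = 31/26618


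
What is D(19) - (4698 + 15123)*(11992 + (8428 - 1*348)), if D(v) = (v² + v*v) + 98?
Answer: -397846292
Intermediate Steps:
D(v) = 98 + 2*v² (D(v) = (v² + v²) + 98 = 2*v² + 98 = 98 + 2*v²)
D(19) - (4698 + 15123)*(11992 + (8428 - 1*348)) = (98 + 2*19²) - (4698 + 15123)*(11992 + (8428 - 1*348)) = (98 + 2*361) - 19821*(11992 + (8428 - 348)) = (98 + 722) - 19821*(11992 + 8080) = 820 - 19821*20072 = 820 - 1*397847112 = 820 - 397847112 = -397846292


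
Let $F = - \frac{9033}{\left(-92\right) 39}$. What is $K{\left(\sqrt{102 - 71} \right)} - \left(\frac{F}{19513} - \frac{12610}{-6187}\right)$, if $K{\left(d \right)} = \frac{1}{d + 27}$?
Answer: $- \frac{4381009831769}{2190952343788} - \frac{\sqrt{31}}{698} \approx -2.0076$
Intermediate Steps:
$F = \frac{3011}{1196}$ ($F = - \frac{9033}{-3588} = \left(-9033\right) \left(- \frac{1}{3588}\right) = \frac{3011}{1196} \approx 2.5176$)
$K{\left(d \right)} = \frac{1}{27 + d}$
$K{\left(\sqrt{102 - 71} \right)} - \left(\frac{F}{19513} - \frac{12610}{-6187}\right) = \frac{1}{27 + \sqrt{102 - 71}} - \left(\frac{3011}{1196 \cdot 19513} - \frac{12610}{-6187}\right) = \frac{1}{27 + \sqrt{31}} - \left(\frac{3011}{1196} \cdot \frac{1}{19513} - - \frac{12610}{6187}\right) = \frac{1}{27 + \sqrt{31}} - \left(\frac{3011}{23337548} + \frac{12610}{6187}\right) = \frac{1}{27 + \sqrt{31}} - \frac{12795874319}{6277800412} = - \frac{12795874319}{6277800412} + \frac{1}{27 + \sqrt{31}}$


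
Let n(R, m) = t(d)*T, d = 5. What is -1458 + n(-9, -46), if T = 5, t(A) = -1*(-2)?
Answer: -1448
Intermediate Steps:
t(A) = 2
n(R, m) = 10 (n(R, m) = 2*5 = 10)
-1458 + n(-9, -46) = -1458 + 10 = -1448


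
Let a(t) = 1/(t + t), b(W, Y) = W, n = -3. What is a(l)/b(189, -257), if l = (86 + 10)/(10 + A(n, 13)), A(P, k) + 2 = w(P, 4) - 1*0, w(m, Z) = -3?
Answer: 5/36288 ≈ 0.00013779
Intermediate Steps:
A(P, k) = -5 (A(P, k) = -2 + (-3 - 1*0) = -2 + (-3 + 0) = -2 - 3 = -5)
l = 96/5 (l = (86 + 10)/(10 - 5) = 96/5 ≈ 19.200)
a(t) = 1/(2*t)
a(l)/b(189, -257) = (1/(2*(96/5)))/189 = ((½)*(5/96))*(1/189) = (5/192)*(1/189) = 5/36288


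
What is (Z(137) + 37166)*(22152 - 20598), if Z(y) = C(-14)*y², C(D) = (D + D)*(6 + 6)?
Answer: -9742364772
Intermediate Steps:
C(D) = 24*D (C(D) = (2*D)*12 = 24*D)
Z(y) = -336*y² (Z(y) = (24*(-14))*y² = -336*y²)
(Z(137) + 37166)*(22152 - 20598) = (-336*137² + 37166)*(22152 - 20598) = (-336*18769 + 37166)*1554 = (-6306384 + 37166)*1554 = -6269218*1554 = -9742364772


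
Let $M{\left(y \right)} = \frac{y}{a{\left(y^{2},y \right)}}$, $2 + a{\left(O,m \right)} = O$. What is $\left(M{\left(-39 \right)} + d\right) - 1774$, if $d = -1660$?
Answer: $- \frac{5216285}{1519} \approx -3434.0$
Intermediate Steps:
$a{\left(O,m \right)} = -2 + O$
$M{\left(y \right)} = \frac{y}{-2 + y^{2}}$
$\left(M{\left(-39 \right)} + d\right) - 1774 = \left(- \frac{39}{-2 + \left(-39\right)^{2}} - 1660\right) - 1774 = \left(- \frac{39}{-2 + 1521} - 1660\right) - 1774 = \left(- \frac{39}{1519} - 1660\right) - 1774 = - \frac{2521579}{1519} - 1774 = - \frac{5216285}{1519}$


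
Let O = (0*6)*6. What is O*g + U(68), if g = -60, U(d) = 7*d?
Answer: 476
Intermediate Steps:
O = 0 (O = 0*6 = 0)
O*g + U(68) = 0*(-60) + 7*68 = 0 + 476 = 476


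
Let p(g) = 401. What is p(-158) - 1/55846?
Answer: 22394245/55846 ≈ 401.00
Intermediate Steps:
p(-158) - 1/55846 = 401 - 1/55846 = 22394245/55846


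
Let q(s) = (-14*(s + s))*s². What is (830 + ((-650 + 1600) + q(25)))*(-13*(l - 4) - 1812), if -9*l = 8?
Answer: 2285496640/3 ≈ 7.6183e+8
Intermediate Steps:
l = -8/9 (l = -⅑*8 = -8/9 ≈ -0.88889)
q(s) = -28*s³ (q(s) = (-28*s)*s² = -28*s³)
(830 + ((-650 + 1600) + q(25)))*(-13*(l - 4) - 1812) = (830 + ((-650 + 1600) - 28*25³))*(-13*(-8/9 - 4) - 1812) = (830 + (950 - 28*15625))*(-13*(-44/9) - 1812) = (830 + (950 - 437500))*(572/9 - 1812) = (830 - 436550)*(-15736/9) = -435720*(-15736/9) = 2285496640/3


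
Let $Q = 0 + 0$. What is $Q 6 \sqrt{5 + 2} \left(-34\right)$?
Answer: $0$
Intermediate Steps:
$Q = 0$
$Q 6 \sqrt{5 + 2} \left(-34\right) = 0 \cdot 6 \sqrt{5 + 2} \left(-34\right) = 0 \sqrt{7} \left(-34\right) = 0 \left(-34\right) = 0$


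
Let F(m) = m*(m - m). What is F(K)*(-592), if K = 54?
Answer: 0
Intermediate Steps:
F(m) = 0 (F(m) = m*0 = 0)
F(K)*(-592) = 0*(-592) = 0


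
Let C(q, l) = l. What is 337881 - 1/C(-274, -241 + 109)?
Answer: 44600293/132 ≈ 3.3788e+5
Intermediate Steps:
337881 - 1/C(-274, -241 + 109) = 337881 - 1/(-241 + 109) = 337881 - 1/(-132) = 337881 - 1*(-1/132) = 337881 + 1/132 = 44600293/132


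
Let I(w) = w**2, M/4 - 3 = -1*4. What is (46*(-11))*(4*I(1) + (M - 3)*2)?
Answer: 5060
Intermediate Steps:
M = -4 (M = 12 + 4*(-1*4) = 12 + 4*(-4) = 12 - 16 = -4)
(46*(-11))*(4*I(1) + (M - 3)*2) = (46*(-11))*(4*1**2 + (-4 - 3)*2) = -506*(4*1 - 7*2) = -506*(4 - 14) = -506*(-10) = 5060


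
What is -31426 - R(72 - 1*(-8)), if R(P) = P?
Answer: -31506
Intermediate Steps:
-31426 - R(72 - 1*(-8)) = -31426 - (72 - 1*(-8)) = -31426 - (72 + 8) = -31426 - 1*80 = -31426 - 80 = -31506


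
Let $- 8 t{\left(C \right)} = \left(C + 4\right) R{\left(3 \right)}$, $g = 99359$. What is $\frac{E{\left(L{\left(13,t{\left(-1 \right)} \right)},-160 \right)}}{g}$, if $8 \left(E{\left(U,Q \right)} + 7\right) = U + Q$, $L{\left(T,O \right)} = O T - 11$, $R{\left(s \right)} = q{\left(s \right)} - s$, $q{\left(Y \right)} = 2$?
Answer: $- \frac{1777}{6358976} \approx -0.00027945$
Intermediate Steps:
$R{\left(s \right)} = 2 - s$
$t{\left(C \right)} = \frac{1}{2} + \frac{C}{8}$ ($t{\left(C \right)} = - \frac{\left(C + 4\right) \left(2 - 3\right)}{8} = - \frac{\left(4 + C\right) \left(2 - 3\right)}{8} = - \frac{\left(4 + C\right) \left(-1\right)}{8} = - \frac{-4 - C}{8} = \frac{1}{2} + \frac{C}{8}$)
$L{\left(T,O \right)} = -11 + O T$
$E{\left(U,Q \right)} = -7 + \frac{Q}{8} + \frac{U}{8}$ ($E{\left(U,Q \right)} = -7 + \frac{U + Q}{8} = -7 + \frac{Q + U}{8} = -7 + \left(\frac{Q}{8} + \frac{U}{8}\right) = -7 + \frac{Q}{8} + \frac{U}{8}$)
$\frac{E{\left(L{\left(13,t{\left(-1 \right)} \right)},-160 \right)}}{g} = \frac{-7 + \frac{1}{8} \left(-160\right) + \frac{-11 + \left(\frac{1}{2} + \frac{1}{8} \left(-1\right)\right) 13}{8}}{99359} = \left(-7 - 20 + \frac{-11 + \left(\frac{1}{2} - \frac{1}{8}\right) 13}{8}\right) \frac{1}{99359} = \left(-7 - 20 + \frac{-11 + \frac{3}{8} \cdot 13}{8}\right) \frac{1}{99359} = \left(-7 - 20 + \frac{-11 + \frac{39}{8}}{8}\right) \frac{1}{99359} = \left(-7 - 20 + \frac{1}{8} \left(- \frac{49}{8}\right)\right) \frac{1}{99359} = \left(-7 - 20 - \frac{49}{64}\right) \frac{1}{99359} = \left(- \frac{1777}{64}\right) \frac{1}{99359} = - \frac{1777}{6358976}$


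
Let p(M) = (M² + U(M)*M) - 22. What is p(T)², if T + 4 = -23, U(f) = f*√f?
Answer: -13849058 + 3092418*I*√3 ≈ -1.3849e+7 + 5.3562e+6*I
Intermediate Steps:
U(f) = f^(3/2)
T = -27 (T = -4 - 23 = -27)
p(M) = -22 + M² + M^(5/2) (p(M) = (M² + M^(3/2)*M) - 22 = (M² + M^(5/2)) - 22 = -22 + M² + M^(5/2))
p(T)² = (-22 + (-27)² + (-27)^(5/2))² = (-22 + 729 + 2187*I*√3)² = (707 + 2187*I*√3)²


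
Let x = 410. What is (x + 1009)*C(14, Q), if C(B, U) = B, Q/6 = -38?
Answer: 19866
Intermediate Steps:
Q = -228 (Q = 6*(-38) = -228)
(x + 1009)*C(14, Q) = (410 + 1009)*14 = 1419*14 = 19866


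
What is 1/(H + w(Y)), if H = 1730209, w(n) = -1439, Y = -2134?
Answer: 1/1728770 ≈ 5.7845e-7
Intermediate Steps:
1/(H + w(Y)) = 1/(1730209 - 1439) = 1/1728770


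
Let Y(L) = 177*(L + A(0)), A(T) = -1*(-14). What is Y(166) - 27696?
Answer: 4164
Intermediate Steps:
A(T) = 14
Y(L) = 2478 + 177*L (Y(L) = 177*(L + 14) = 177*(14 + L) = 2478 + 177*L)
Y(166) - 27696 = (2478 + 177*166) - 27696 = (2478 + 29382) - 27696 = 31860 - 27696 = 4164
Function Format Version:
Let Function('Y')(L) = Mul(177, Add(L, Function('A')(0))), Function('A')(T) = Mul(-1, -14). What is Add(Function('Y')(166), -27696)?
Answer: 4164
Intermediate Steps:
Function('A')(T) = 14
Function('Y')(L) = Add(2478, Mul(177, L)) (Function('Y')(L) = Mul(177, Add(L, 14)) = Mul(177, Add(14, L)) = Add(2478, Mul(177, L)))
Add(Function('Y')(166), -27696) = Add(Add(2478, Mul(177, 166)), -27696) = Add(Add(2478, 29382), -27696) = Add(31860, -27696) = 4164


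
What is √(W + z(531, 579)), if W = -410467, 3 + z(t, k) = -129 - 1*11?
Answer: I*√410610 ≈ 640.79*I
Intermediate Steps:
z(t, k) = -143 (z(t, k) = -3 + (-129 - 1*11) = -3 + (-129 - 11) = -3 - 140 = -143)
√(W + z(531, 579)) = √(-410467 - 143) = √(-410610) = I*√410610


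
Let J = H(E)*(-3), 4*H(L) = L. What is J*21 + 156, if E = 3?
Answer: 435/4 ≈ 108.75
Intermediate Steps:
H(L) = L/4
J = -9/4 (J = ((¼)*3)*(-3) = (¾)*(-3) = -9/4 ≈ -2.2500)
J*21 + 156 = -9/4*21 + 156 = -189/4 + 156 = 435/4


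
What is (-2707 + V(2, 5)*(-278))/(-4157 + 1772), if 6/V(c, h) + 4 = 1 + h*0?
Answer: 239/265 ≈ 0.90189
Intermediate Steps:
V(c, h) = -2 (V(c, h) = 6/(-4 + (1 + h*0)) = 6/(-4 + (1 + 0)) = 6/(-4 + 1) = 6/(-3) = 6*(-1/3) = -2)
(-2707 + V(2, 5)*(-278))/(-4157 + 1772) = (-2707 - 2*(-278))/(-4157 + 1772) = (-2707 + 556)/(-2385) = -2151*(-1/2385) = 239/265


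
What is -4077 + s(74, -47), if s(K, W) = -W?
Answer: -4030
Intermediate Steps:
-4077 + s(74, -47) = -4077 - 1*(-47) = -4077 + 47 = -4030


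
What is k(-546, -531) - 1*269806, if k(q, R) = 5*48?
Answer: -269566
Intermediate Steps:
k(q, R) = 240
k(-546, -531) - 1*269806 = 240 - 1*269806 = 240 - 269806 = -269566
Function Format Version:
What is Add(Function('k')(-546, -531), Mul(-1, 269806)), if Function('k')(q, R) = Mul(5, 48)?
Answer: -269566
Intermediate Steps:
Function('k')(q, R) = 240
Add(Function('k')(-546, -531), Mul(-1, 269806)) = Add(240, Mul(-1, 269806)) = Add(240, -269806) = -269566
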